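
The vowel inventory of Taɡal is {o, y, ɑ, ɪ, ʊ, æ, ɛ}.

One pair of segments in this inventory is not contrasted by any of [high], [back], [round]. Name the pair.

ɛ, æ

/ɛ/ (mid front unrounded lax vowel) and /æ/ (low front unrounded vowel) are both [−high], [−back], [−round], so none of the listed features separates them. (They do differ in [low], which is not among the given features.) Every other pair in the inventory differs on at least one listed feature.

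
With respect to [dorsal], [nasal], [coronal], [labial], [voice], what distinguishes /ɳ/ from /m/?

[labial], [coronal]

/ɳ/ is the retroflex nasal and /m/ is the bilabial nasal. Both are [-dorsal], [+nasal], [+voice]. /ɳ/ is [-labial] while /m/ is [+labial]; /ɳ/ is [+coronal] while /m/ is [-coronal], so the distinguishing features are [labial], [coronal].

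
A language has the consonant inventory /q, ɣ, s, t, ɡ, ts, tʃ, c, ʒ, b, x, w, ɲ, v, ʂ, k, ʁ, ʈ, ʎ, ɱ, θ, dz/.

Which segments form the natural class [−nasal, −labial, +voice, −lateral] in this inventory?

Checking each segment against [−nasal], [−labial], [+voice], [−lateral]: /ɣ/ (voiced velar fricative), /ɡ/ (voiced velar stop), /ʒ/ (voiced postalveolar fricative), /ʁ/ (voiced uvular fricative), /dz/ (voiced alveolar affricate) satisfy every feature; every other segment in the inventory fails at least one.

ɣ, ɡ, ʒ, ʁ, dz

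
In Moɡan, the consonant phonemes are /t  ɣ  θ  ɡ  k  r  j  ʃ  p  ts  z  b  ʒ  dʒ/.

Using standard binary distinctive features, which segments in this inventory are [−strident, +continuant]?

Among the inventory, the [−strident] segments are /t, ɣ, θ, ɡ, k, r, j, p, b/.
Then [+continuant] leaves /ɣ, θ, r, j/.

ɣ, θ, r, j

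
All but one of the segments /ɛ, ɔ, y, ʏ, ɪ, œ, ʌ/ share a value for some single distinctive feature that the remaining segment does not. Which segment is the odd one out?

y

/ʏ, œ, ʌ, ɪ, ɔ, ɛ/ are all [−tense], but /y/ (high front rounded tense vowel) is [+tense]. No other single segment can be removed to leave a set sharing one feature value that the removed segment lacks, so /y/ is the odd one out.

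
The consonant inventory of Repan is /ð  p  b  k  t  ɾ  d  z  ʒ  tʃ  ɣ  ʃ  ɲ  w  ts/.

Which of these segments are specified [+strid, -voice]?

tʃ, ʃ, ts

First, the [+strident] segments are /z, ʒ, tʃ, ʃ, ts/.
Then [-voice] leaves /tʃ, ʃ, ts/.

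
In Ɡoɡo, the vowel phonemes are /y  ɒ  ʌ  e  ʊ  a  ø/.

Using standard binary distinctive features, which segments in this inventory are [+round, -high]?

Eliminate segments failing any feature: /y, ʊ/ are [+high]; /ʌ, e, a/ are [-round]. The remaining /ɒ, ø/ satisfy [+round], [-high].

ɒ, ø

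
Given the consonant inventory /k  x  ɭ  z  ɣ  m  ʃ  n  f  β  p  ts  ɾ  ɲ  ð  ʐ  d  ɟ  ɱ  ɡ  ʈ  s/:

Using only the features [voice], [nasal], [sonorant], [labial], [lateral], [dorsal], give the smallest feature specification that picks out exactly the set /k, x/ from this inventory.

Every target segment is [-voice], [+dorsal]; each remaining inventory member fails at least one of these. Each conjunct is needed — [+dorsal] alone would also admit /ɣ, ɲ, ɟ, ɡ/; [-voice] alone would also admit /ʃ, f, p, ts, …/ — and no other single listed feature has exactly this extension, so two is the minimum.

[-voice, +dorsal]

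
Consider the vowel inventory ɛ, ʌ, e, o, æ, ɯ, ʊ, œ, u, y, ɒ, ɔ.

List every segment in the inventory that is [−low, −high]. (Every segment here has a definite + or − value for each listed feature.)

Eliminate segments failing any feature: /æ, ɒ/ are [+low]; /ɯ, ʊ, u, y/ are [+high]. The remaining /ɛ, ʌ, e, o, œ, ɔ/ satisfy [−low], [−high].

ɛ, ʌ, e, o, œ, ɔ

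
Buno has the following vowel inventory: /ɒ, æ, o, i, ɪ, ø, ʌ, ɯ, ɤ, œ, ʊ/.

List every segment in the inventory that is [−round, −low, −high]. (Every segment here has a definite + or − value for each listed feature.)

Checking each segment against [−round], [−low], [−high]: /ʌ/ (mid back unrounded lax vowel), /ɤ/ (mid back unrounded tense vowel) satisfy every feature; every other segment in the inventory fails at least one.

ʌ, ɤ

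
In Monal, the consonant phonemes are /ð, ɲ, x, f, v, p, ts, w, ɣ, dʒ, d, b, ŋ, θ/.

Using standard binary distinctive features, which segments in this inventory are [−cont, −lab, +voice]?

Checking each segment against [−continuant], [−labial], [+voice]: /ɲ/ (palatal nasal), /dʒ/ (voiced postalveolar affricate), /d/ (voiced alveolar stop), /ŋ/ (velar nasal) satisfy every feature; every other segment in the inventory fails at least one.

ɲ, dʒ, d, ŋ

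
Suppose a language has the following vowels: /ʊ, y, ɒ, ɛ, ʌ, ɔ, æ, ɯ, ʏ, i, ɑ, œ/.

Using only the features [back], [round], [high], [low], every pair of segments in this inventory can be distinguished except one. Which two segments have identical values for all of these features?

ʏ, y

/ʏ/ (high front rounded lax vowel) and /y/ (high front rounded tense vowel) are both [−back], [+round], [+high], [−low], so none of the listed features separates them. (They do differ in [tense], which is not among the given features.) Every other pair in the inventory differs on at least one listed feature.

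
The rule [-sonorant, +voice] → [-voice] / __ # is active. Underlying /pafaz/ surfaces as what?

The only segment in the rule's environment that also matches [-sonorant, +voice] is /z/. Applying [-voice] turns the voiced alveolar fricative into /s/ (voiceless alveolar fricative), giving [pafas].

[pafas]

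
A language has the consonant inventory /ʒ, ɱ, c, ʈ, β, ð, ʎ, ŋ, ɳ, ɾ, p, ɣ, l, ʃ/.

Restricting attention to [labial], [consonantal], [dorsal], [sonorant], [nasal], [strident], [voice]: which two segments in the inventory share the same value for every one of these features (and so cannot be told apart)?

On the given features, /l/ and /ɾ/ have an identical profile: [−labial], [+consonantal], [−dorsal], [+sonorant], [−nasal], [−strident], [+voice]. No other two segments in the inventory coincide on all 7 features. (They do differ in [lateral], which is not among the given features.)

l, ɾ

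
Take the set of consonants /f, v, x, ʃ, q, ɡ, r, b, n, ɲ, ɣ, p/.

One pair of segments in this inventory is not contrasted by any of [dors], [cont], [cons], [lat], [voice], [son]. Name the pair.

f, ʃ

On the given features, /f/ and /ʃ/ have an identical profile: [−dorsal], [+continuant], [+consonantal], [−lateral], [−voice], [−sonorant]. No other two segments in the inventory coincide on all 6 features. (They do differ in [labial] and [coronal], which are not among the given features.)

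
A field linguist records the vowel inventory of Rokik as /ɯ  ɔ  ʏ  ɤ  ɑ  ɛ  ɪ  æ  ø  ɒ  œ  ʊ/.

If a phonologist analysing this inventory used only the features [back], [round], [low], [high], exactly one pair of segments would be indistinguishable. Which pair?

ø, œ

/ø/ (mid front rounded tense vowel) and /œ/ (mid front rounded lax vowel) are both [−back], [+round], [−low], [−high], so none of the listed features separates them. (They do differ in [tense], which is not among the given features.) Every other pair in the inventory differs on at least one listed feature.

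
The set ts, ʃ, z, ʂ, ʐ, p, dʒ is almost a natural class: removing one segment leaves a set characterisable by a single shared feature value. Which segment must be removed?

/ʂ, ʃ, ts, dʒ, z, ʐ/ are all [+strident], but /p/ (voiceless bilabial stop) is [-strident]. No other single segment can be removed to leave a set sharing one feature value that the removed segment lacks, so /p/ is the odd one out.

p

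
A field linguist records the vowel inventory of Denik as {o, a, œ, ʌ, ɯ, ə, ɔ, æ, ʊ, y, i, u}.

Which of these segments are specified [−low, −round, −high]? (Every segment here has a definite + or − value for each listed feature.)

ʌ, ə

The [−low] segments are /o, œ, ʌ, ɯ, ə, ɔ, ʊ, y, i, u/.
Then [−round] gives /ʌ, ɯ, ə, i/.
Then [−high] leaves /ʌ, ə/.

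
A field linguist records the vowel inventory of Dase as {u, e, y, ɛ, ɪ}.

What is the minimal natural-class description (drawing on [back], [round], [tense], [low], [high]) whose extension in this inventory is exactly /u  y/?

Every target segment is [+round] and no other inventory member is, so one feature is enough.

[+round]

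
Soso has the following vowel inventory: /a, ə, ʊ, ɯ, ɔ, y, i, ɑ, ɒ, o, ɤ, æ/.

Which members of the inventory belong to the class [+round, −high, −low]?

ɔ, o

Eliminate segments failing any feature: /a, ə, ɯ, i, ɑ, ɤ, æ/ are [−round]; /ʊ, y/ are [+high]; /ɒ/ is [+low]. The remaining /ɔ, o/ satisfy [+round], [−high], [−low].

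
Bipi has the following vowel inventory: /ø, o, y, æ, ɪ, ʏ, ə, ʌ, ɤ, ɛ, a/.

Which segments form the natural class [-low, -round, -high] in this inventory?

Checking each segment against [-low], [-round], [-high]: /ə/ (mid central vowel (schwa)), /ʌ/ (mid back unrounded lax vowel), /ɤ/ (mid back unrounded tense vowel), /ɛ/ (mid front unrounded lax vowel) satisfy every feature; every other segment in the inventory fails at least one.

ə, ʌ, ɤ, ɛ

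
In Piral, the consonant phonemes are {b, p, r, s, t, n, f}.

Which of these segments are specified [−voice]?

The [−voice] segments here are /p, s, t, f/; the remaining /b, r, n/ are [+voice].

p, s, t, f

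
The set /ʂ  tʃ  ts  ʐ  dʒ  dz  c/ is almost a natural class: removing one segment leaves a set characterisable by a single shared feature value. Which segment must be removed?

c

The remaining segments after removing /c/ share [+strident]; /c/ (voiceless palatal stop) is [-strident]. For every other candidate removal, the leftover set fails to share any single feature value that the removed segment lacks.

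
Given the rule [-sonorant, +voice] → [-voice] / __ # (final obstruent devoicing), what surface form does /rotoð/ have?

[rotoθ]

/ð/ satisfies [-sonorant, +voice] and sits in __ #. The [-voice] counterpart of the voiced dental fricative is /θ/. Other segments in /rotoð/ either fail the structural description or are not in the environment, so the surface form is [rotoθ].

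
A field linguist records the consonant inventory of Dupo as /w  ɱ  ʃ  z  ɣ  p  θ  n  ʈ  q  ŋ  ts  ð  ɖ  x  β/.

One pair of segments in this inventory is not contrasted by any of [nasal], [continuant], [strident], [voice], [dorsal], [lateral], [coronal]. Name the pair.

w, ɣ

Both /w/ and /ɣ/ are [−nasal], [+continuant], [−strident], [+voice], [+dorsal], [−lateral], [−coronal]. Since the list omits [sonorant], [labial] and [round] — which do distinguish the labial-velar glide from the voiced velar fricative — this pair collapses; all other pairs remain distinct.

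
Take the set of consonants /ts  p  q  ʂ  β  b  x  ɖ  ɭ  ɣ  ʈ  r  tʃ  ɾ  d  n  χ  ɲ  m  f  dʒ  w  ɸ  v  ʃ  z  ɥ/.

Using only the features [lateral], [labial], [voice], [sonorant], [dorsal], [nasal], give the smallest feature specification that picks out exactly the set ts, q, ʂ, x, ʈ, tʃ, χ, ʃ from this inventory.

[-voice, -labial]

Every target segment is [-voice], [-labial]; each remaining inventory member fails at least one of these. Each conjunct is needed — [-labial] alone would also admit /ɖ, ɭ, ɣ, r, …/; [-voice] alone would also admit /p, f, ɸ/ — and no other single listed feature has exactly this extension, so two is the minimum.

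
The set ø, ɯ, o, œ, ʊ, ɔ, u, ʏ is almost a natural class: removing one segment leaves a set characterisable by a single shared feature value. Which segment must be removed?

ɯ

The remaining segments after removing /ɯ/ share [+round]; /ɯ/ (high back unrounded vowel) is [−round]. For every other candidate removal, the leftover set fails to share any single feature value that the removed segment lacks.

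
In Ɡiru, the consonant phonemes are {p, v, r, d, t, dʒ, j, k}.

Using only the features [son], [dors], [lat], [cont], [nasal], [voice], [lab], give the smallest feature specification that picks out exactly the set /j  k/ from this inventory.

The target set is precisely the extension of [+dorsal] in this inventory.

[+dors]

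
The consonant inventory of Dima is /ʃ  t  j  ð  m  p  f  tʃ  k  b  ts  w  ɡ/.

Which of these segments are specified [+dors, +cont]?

Checking each segment against [+dorsal], [+continuant]: /j/ (palatal glide), /w/ (labial-velar glide) satisfy every feature; every other segment in the inventory fails at least one.

j, w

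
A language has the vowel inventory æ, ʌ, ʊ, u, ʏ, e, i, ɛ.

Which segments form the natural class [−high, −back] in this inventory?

The [−high] segments are /æ, ʌ, e, ɛ/.
Intersecting with [−back] leaves /æ, e, ɛ/.

æ, e, ɛ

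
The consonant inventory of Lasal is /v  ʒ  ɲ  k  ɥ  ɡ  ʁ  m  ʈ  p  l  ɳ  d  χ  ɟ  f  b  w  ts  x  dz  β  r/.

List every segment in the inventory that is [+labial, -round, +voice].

First, the [+labial] segments are /v, ɥ, m, p, f, b, w, β/.
Intersecting with [-round] gives /v, m, p, f, b, β/.
Then [+voice] leaves /v, m, b, β/.

v, m, b, β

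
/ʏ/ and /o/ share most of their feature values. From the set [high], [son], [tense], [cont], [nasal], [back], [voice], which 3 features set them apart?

/ʏ/ (high front rounded lax vowel) and /o/ (mid back rounded tense vowel) agree on [+sonorant], [+continuant], [-nasal], [+voice]. They differ on [high] (/ʏ/ [+], /o/ [-]), [back] (/ʏ/ [-], /o/ [+]), [tense] (/ʏ/ [-], /o/ [+]).

[high], [back], [tense]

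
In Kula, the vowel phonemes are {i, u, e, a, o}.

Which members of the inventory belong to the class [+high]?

The [+high] segments here are /i, u/; the remaining /e, a, o/ are [-high].

i, u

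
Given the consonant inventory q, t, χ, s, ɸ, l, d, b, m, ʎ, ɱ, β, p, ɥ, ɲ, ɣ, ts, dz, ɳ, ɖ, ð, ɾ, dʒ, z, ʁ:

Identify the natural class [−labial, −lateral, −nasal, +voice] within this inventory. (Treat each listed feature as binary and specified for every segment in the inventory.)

d, ɣ, dz, ɖ, ð, ɾ, dʒ, z, ʁ

Checking each segment against [−labial], [−lateral], [−nasal], [+voice]: /d/ (voiced alveolar stop), /ɣ/ (voiced velar fricative), /dz/ (voiced alveolar affricate), /ɖ/ (voiced retroflex stop), /ð/ (voiced dental fricative), /ɾ/ (alveolar tap), among others, satisfy every feature; every other segment in the inventory fails at least one.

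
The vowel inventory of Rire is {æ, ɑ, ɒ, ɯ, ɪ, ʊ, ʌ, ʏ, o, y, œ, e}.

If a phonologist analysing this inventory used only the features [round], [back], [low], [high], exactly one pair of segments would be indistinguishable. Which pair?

On the given features, /y/ and /ʏ/ have an identical profile: [+round], [-back], [-low], [+high]. No other two segments in the inventory coincide on all 4 features. (They do differ in [tense], which is not among the given features.)

y, ʏ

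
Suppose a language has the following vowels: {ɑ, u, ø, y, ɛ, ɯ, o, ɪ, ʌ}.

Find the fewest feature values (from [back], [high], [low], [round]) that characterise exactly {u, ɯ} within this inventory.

/u, ɯ/ are all [+high], [+back], and no other segment in the inventory matches both values. Dropping any one of them over-generates: [+back] alone would also admit /ɑ, o, ʌ/; [+high] alone would also admit /y, ɪ/. No other single listed feature picks out exactly this set either, so fewer than two features will not do.

[+high, +back]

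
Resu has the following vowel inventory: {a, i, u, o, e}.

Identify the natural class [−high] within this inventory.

The [−high] segments here are /a, o, e/; the remaining /i, u/ are [+high].

a, o, e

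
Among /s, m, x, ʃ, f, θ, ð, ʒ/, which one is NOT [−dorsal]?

/x/ is the voiceless velar fricative, which is [+dorsal]; the rest — /s, m, f, ð, θ, ʒ, ʃ/ — are [−dorsal].

x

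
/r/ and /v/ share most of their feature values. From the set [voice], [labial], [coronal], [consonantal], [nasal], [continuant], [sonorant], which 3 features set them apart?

/r/ (alveolar trill) and /v/ (voiced labiodental fricative) agree on [+voice], [+consonantal], [−nasal], [+continuant]. They differ on [sonorant] (/r/ [+], /v/ [−]), [labial] (/r/ [−], /v/ [+]), [coronal] (/r/ [+], /v/ [−]).

[sonorant], [labial], [coronal]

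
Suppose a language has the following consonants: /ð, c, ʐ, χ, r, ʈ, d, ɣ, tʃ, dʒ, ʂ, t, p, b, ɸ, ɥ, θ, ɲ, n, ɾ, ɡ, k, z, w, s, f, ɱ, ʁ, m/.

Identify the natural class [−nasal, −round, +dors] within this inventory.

c, χ, ɣ, ɡ, k, ʁ

First, the [−nasal] segments are /ð, c, ʐ, χ, r, ʈ, d, ɣ, tʃ, dʒ, ʂ, t, p, b, ɸ, ɥ, θ, ɾ, ɡ, k, z, w, s, f, ʁ/.
Within that set, [−round] gives /ð, c, ʐ, χ, r, ʈ, d, ɣ, tʃ, dʒ, ʂ, t, p, b, ɸ, θ, ɾ, ɡ, k, z, s, f, ʁ/.
Of those, [+dorsal] leaves /c, χ, ɣ, ɡ, k, ʁ/.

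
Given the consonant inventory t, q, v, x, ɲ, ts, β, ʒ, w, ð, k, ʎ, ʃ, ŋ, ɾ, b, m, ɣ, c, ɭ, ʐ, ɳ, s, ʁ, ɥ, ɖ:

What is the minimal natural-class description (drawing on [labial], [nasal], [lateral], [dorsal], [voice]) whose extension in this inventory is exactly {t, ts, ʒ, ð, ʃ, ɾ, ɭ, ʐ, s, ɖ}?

Every target segment is [-nasal], [-labial], [-dorsal]; each remaining inventory member fails at least one of these. Each conjunct is needed — [-labial, -dorsal] alone would also admit /ɳ/; [-nasal, -dorsal] alone would also admit /v, β, b/; [-nasal, -labial] alone would also admit /q, x, k, ʎ, …/ — and no other combination of two listed features has exactly this extension, so three is the minimum.

[-nasal, -labial, -dorsal]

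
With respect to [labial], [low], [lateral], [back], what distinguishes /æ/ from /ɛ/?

[low]

/æ/ (low front unrounded vowel) and /ɛ/ (mid front unrounded lax vowel) agree on [-labial], [-lateral], [-back]. They differ on [low] (/æ/ [+], /ɛ/ [-]).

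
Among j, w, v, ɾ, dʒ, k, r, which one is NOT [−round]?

w

Every segment except /w/ is [−round]. /w/ (labial-velar glide) is [+round], so it is the exception.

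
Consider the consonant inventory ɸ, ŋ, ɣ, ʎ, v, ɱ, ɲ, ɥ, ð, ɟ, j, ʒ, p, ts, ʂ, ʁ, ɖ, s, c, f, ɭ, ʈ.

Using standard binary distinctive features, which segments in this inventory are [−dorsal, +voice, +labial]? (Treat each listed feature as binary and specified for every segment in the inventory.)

v, ɱ

Checking each segment against [−dorsal], [+voice], [+labial]: /v/ (voiced labiodental fricative), /ɱ/ (labiodental nasal) satisfy every feature; every other segment in the inventory fails at least one.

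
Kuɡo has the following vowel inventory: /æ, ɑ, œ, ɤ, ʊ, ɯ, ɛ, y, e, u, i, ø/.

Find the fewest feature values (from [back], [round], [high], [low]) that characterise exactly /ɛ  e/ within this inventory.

[−high, −low, −back, −round]

/ɛ, e/ are all [−high], [−low], [−back], [−round], and no other segment in the inventory matches all four values. Dropping any one of them over-generates: [−low, −back, −round] alone would also admit /i/; [−high, −back, −round] alone would also admit /æ/; [−high, −low, −round] alone would also admit /ɤ/; [−high, −low, −back] alone would also admit /œ, ø/. No other combination of three listed features picks out exactly this set either, so fewer than four features will not do.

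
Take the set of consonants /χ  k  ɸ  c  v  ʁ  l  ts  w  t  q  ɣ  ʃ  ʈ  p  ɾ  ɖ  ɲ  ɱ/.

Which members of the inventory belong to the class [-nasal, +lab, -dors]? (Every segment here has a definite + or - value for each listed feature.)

ɸ, v, p

Checking each segment against [-nasal], [+labial], [-dorsal]: /ɸ/ (voiceless bilabial fricative), /v/ (voiced labiodental fricative), /p/ (voiceless bilabial stop) satisfy every feature; every other segment in the inventory fails at least one.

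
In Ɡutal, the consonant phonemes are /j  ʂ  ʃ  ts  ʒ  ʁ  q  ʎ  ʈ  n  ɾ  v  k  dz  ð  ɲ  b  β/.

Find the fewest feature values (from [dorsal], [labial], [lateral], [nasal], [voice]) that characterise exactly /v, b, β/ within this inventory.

[+labial]

The target set is precisely the extension of [+labial] in this inventory.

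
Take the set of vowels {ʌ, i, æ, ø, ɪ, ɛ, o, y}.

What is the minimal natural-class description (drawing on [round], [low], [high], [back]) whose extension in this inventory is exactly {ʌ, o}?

[+back]

/ʌ, o/ are exactly the [+back] segments in the inventory, so a single feature suffices.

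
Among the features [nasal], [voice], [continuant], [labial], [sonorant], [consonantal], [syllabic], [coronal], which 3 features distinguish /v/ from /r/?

[sonorant], [labial], [coronal]

/v/ is the voiced labiodental fricative and /r/ is the alveolar trill. Both are [−nasal], [+voice], [+continuant], [+consonantal], [−syllabic]. /v/ is [−sonorant] while /r/ is [+sonorant]; /v/ is [+labial] while /r/ is [−labial]; /v/ is [−coronal] while /r/ is [+coronal], so the distinguishing features are [sonorant], [labial], [coronal].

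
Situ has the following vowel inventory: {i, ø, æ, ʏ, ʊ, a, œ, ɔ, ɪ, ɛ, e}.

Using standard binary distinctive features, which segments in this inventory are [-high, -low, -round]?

Checking each segment against [-high], [-low], [-round]: /ɛ/ (mid front unrounded lax vowel), /e/ (mid front unrounded tense vowel) satisfy every feature; every other segment in the inventory fails at least one.

ɛ, e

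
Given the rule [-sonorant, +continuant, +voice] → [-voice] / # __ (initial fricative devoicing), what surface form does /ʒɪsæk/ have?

[ʃɪsæk]

/ʒ/ satisfies [-sonorant, +continuant, +voice] and sits in # __. The [-voice] counterpart of the voiced postalveolar fricative is /ʃ/. Other segments in /ʒɪsæk/ either fail the structural description or are not in the environment, so the surface form is [ʃɪsæk].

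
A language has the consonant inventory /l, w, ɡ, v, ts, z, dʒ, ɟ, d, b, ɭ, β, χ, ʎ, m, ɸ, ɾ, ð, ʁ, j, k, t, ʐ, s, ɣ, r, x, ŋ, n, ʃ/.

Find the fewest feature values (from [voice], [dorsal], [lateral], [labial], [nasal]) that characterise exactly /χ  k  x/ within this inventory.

[−voice, +dorsal]

Every target segment is [−voice], [+dorsal]; each remaining inventory member fails at least one of these. Each conjunct is needed — [+dorsal] alone would also admit /w, ɡ, ɟ, ʎ, …/; [−voice] alone would also admit /ts, ɸ, t, s, …/ — and no other single listed feature has exactly this extension, so two is the minimum.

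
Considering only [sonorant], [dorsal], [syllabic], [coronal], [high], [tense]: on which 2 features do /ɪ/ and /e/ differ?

/ɪ/ (high front unrounded lax vowel) and /e/ (mid front unrounded tense vowel) agree on [+sonorant], [+dorsal], [+syllabic], [-coronal]. They differ on [high] (/ɪ/ [+], /e/ [-]), [tense] (/ɪ/ [-], /e/ [+]).

[high], [tense]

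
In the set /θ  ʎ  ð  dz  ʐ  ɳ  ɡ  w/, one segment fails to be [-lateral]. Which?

ʎ

Every segment except /ʎ/ is [-lateral]. /ʎ/ (palatal lateral approximant) is [+lateral], so it is the exception.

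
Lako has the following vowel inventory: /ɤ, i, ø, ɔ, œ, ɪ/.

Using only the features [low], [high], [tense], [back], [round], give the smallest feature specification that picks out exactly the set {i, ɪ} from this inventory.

[+high]

The target set is precisely the extension of [+high] in this inventory.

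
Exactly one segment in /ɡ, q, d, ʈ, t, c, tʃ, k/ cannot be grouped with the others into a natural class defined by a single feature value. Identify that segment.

[delayed release] (equivalently [strident]) groups all but one: /q, ʈ, d, c, t, ɡ, k/ share [−delayed release] while /tʃ/ (voiceless postalveolar affricate) alone is [+delayed release]. Removing any other segment would not leave a single-feature class that excludes it.

tʃ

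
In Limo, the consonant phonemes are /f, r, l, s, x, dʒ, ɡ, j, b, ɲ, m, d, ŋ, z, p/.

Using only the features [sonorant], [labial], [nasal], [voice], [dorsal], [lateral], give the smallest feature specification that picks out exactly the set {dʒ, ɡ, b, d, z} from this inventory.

/dʒ, ɡ, b, d, z/ are all [−sonorant], [+voice], and no other segment in the inventory matches both values. Dropping any one of them over-generates: [+voice] alone would also admit /r, l, j, ɲ, …/; [−sonorant] alone would also admit /f, s, x, p/. No other single listed feature picks out exactly this set either, so fewer than two features will not do.

[−sonorant, +voice]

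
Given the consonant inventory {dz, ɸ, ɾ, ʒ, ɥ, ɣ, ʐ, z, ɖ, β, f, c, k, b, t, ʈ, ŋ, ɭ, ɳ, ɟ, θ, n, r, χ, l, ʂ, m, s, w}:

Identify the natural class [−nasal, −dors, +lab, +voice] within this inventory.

Eliminate segments failing any feature: /dz, ɾ, ʒ, ʐ, z, ɖ, t, ʈ, ɭ, θ, r, l, ʂ, s/ are [−labial]; /ɸ, f/ are [−voice]; /ɥ, ɣ, c, k, ɟ, χ, w/ are [+dorsal]; /ŋ, ɳ, n, m/ are [+nasal]. The remaining /β, b/ satisfy [−nasal], [−dorsal], [+labial], [+voice].

β, b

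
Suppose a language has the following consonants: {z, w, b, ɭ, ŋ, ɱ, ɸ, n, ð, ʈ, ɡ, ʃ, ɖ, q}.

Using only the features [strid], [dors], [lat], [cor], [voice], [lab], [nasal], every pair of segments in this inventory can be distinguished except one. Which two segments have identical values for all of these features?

/ð/ (voiced dental fricative) and /ɖ/ (voiced retroflex stop) are both [−strident], [−dorsal], [−lateral], [+coronal], [+voice], [−labial], [−nasal], so none of the listed features separates them. (They do differ in [continuant], [anterior] and [distributed], which are not among the given features.) Every other pair in the inventory differs on at least one listed feature.

ð, ɖ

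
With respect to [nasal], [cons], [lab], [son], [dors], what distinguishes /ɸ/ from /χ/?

[labial], [dorsal]

The two segments share [−nasal], [+consonantal], [−sonorant]. The only features from the list on which they differ: /ɸ/ is [+labial] while /χ/ is [−labial]; /ɸ/ is [−dorsal] while /χ/ is [+dorsal].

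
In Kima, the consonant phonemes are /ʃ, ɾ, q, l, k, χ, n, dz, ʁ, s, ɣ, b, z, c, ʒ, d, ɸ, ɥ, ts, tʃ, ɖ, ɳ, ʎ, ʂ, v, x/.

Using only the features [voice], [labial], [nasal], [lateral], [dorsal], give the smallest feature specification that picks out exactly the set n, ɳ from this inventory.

[+nasal]

/n, ɳ/ are exactly the [+nasal] segments in the inventory, so a single feature suffices.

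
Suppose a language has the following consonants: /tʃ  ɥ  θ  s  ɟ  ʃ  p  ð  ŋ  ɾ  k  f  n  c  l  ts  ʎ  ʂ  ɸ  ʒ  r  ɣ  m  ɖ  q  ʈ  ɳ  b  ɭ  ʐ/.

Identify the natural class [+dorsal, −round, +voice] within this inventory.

Among the inventory, the [+dorsal] segments are /ɥ, ɟ, ŋ, k, c, ʎ, ɣ, q/.
Intersecting with [−round] gives /ɟ, ŋ, k, c, ʎ, ɣ, q/.
Among these, [+voice] leaves /ɟ, ŋ, ʎ, ɣ/.

ɟ, ŋ, ʎ, ɣ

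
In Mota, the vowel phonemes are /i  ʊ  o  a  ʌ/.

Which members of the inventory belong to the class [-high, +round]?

o

Among the inventory, the [-high] segments are /o, a, ʌ/.
Then [+round] leaves /o/.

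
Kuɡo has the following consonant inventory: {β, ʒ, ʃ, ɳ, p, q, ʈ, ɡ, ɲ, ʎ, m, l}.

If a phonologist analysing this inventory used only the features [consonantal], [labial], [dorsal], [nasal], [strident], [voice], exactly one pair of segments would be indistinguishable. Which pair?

ʎ, ɡ

Both /ʎ/ and /ɡ/ are [+consonantal], [−labial], [+dorsal], [−nasal], [−strident], [+voice]. Since the list omits [sonorant], [lateral] and [back] — which do distinguish the palatal lateral approximant from the voiced velar stop — this pair collapses; all other pairs remain distinct.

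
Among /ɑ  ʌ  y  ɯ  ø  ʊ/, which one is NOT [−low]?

/ʌ, ø, ɯ, y, ʊ/ are all [−low]; /ɑ/ (low back unrounded vowel) is [+low].

ɑ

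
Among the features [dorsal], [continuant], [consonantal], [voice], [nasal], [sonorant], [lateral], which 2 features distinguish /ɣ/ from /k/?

[voice], [continuant]

/ɣ/ (voiced velar fricative) and /k/ (voiceless velar stop) agree on [+dorsal], [+consonantal], [−nasal], [−sonorant], [−lateral]. They differ on [voice] (/ɣ/ [+], /k/ [−]), [continuant] (/ɣ/ [+], /k/ [−]).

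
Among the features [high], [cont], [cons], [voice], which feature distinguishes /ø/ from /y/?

/ø/ is the mid front rounded tense vowel and /y/ is the high front rounded tense vowel. Both are [+continuant], [-consonantal], [+voice]. /ø/ is [-high] while /y/ is [+high], so the distinguishing feature is [high].

[high]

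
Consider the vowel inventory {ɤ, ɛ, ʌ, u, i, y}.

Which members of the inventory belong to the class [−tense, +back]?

ʌ

Among the inventory, the [−tense] segments are /ɛ, ʌ/.
Intersecting with [+back] leaves /ʌ/.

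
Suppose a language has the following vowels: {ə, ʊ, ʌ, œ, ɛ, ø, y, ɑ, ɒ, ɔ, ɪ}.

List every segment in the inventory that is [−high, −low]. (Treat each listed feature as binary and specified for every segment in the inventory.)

Eliminate segments failing any feature: /ʊ, y, ɪ/ are [+high]; /ɑ, ɒ/ are [+low]. The remaining /ə, ʌ, œ, ɛ, ø, ɔ/ satisfy [−high], [−low].

ə, ʌ, œ, ɛ, ø, ɔ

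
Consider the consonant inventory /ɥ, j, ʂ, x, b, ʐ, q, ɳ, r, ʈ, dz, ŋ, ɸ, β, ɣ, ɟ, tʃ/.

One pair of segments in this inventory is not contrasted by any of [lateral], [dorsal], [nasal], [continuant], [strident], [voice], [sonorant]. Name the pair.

Both /ɥ/ and /j/ are [-lateral], [+dorsal], [-nasal], [+continuant], [-strident], [+voice], [+sonorant]. Since the list omits [labial] and [round] — which do distinguish the labial-palatal glide from the palatal glide — this pair collapses; all other pairs remain distinct.

ɥ, j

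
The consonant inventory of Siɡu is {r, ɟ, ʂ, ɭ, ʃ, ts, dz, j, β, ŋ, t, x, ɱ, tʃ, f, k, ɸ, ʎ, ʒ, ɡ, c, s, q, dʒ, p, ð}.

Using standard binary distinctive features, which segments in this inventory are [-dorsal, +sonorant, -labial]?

r, ɭ

Eliminate segments failing any feature: /ɟ, j, ŋ, x, k, ʎ, ɡ, c, q/ are [+dorsal]; /ʂ, ʃ, ts, dz, β, t, tʃ, f, ɸ, ʒ, s, dʒ, p, ð/ are [-sonorant]; /ɱ/ is [+labial]. The remaining /r, ɭ/ satisfy [-dorsal], [+sonorant], [-labial].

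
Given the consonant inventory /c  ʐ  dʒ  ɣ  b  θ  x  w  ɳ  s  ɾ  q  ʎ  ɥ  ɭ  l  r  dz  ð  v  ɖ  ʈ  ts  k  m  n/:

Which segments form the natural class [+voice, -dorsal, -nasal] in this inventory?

First, the [+voice] segments are /ʐ, dʒ, ɣ, b, w, ɳ, ɾ, ʎ, ɥ, ɭ, l, r, dz, ð, v, ɖ, m, n/.
Of those, [-dorsal] gives /ʐ, dʒ, b, ɳ, ɾ, ɭ, l, r, dz, ð, v, ɖ, m, n/.
Intersecting with [-nasal] leaves /ʐ, dʒ, b, ɾ, ɭ, l, r, dz, ð, v, ɖ/.

ʐ, dʒ, b, ɾ, ɭ, l, r, dz, ð, v, ɖ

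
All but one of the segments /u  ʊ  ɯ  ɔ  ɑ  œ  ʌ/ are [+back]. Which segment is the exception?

/ɑ, ɯ, u, ʌ, ɔ, ʊ/ are all [+back]; /œ/ (mid front rounded lax vowel) is [-back].

œ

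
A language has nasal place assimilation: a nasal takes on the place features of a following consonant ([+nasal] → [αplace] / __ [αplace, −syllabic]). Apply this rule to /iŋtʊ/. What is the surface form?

[intʊ]

In /iŋtʊ/, the nasal /ŋ/ precedes /t/, which is [+coronal]. The nasal assimilates in place, becoming the [+coronal] nasal /n/. The surface form is [intʊ].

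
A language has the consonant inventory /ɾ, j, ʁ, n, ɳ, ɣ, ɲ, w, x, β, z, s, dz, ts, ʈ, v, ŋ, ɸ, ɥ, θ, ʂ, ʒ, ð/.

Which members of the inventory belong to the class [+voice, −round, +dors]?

j, ʁ, ɣ, ɲ, ŋ

First, the [+voice] segments are /ɾ, j, ʁ, n, ɳ, ɣ, ɲ, w, β, z, dz, v, ŋ, ɥ, ʒ, ð/.
Then [−round] gives /ɾ, j, ʁ, n, ɳ, ɣ, ɲ, β, z, dz, v, ŋ, ʒ, ð/.
Then [+dorsal] leaves /j, ʁ, ɣ, ɲ, ŋ/.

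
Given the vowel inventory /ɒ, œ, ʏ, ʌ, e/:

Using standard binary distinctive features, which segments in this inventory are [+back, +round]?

ɒ

Checking each segment against [+back], [+round]: /ɒ/ (low back rounded vowel) satisfies every feature; every other segment in the inventory fails at least one.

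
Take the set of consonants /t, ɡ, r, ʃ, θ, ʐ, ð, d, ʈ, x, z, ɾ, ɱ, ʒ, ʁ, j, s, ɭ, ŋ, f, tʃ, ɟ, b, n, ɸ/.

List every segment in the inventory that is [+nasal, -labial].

ŋ, n

First, the [+nasal] segments are /ɱ, ŋ, n/.
Within that set, [-labial] leaves /ŋ, n/.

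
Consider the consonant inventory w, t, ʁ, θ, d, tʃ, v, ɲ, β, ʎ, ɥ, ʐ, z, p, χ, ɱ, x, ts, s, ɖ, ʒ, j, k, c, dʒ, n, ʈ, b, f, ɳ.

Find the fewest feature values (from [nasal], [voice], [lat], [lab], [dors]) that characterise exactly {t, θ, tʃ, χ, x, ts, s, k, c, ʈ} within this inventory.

[−voice, −lab]

/t, θ, tʃ, χ, x, ts, s, k, c, ʈ/ are all [−voice], [−labial], and no other segment in the inventory matches both values. Dropping any one of them over-generates: [−labial] alone would also admit /ʁ, d, ɲ, ʎ, …/; [−voice] alone would also admit /p, f/. No other single listed feature picks out exactly this set either, so fewer than two features will not do.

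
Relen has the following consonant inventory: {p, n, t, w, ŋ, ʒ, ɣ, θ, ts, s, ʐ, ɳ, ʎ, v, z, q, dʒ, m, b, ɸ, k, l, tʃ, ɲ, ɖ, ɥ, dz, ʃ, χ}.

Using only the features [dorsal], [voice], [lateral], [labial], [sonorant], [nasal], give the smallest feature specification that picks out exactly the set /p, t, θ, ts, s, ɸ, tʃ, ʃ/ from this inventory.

[−voice, −dorsal]

The class [−voice], [−dorsal] has exactly /p, t, θ, ts, s, ɸ, tʃ, ʃ/ as its extension in this inventory. No smaller conjunction from the listed features achieves this: [−dorsal] alone would also admit /n, ʒ, ʐ, ɳ, …/; [−voice] alone would also admit /q, k, χ/; and checking the remaining single features turns up none with this extension.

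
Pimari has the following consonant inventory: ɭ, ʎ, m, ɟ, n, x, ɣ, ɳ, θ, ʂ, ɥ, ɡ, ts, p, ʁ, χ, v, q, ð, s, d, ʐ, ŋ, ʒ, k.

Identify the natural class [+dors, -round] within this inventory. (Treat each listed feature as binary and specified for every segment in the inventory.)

ʎ, ɟ, x, ɣ, ɡ, ʁ, χ, q, ŋ, k

Checking each segment against [+dorsal], [-round]: /ʎ/ (palatal lateral approximant), /ɟ/ (voiced palatal stop), /x/ (voiceless velar fricative), /ɣ/ (voiced velar fricative), /ɡ/ (voiced velar stop), /ʁ/ (voiced uvular fricative), among others, satisfy every feature; every other segment in the inventory fails at least one.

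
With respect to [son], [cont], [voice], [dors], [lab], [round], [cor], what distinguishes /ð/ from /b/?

[continuant], [labial], [coronal]

The two segments share [−sonorant], [+voice], [−dorsal], [−round]. The only features from the list on which they differ: /ð/ is [+continuant] while /b/ is [−continuant]; /ð/ is [−labial] while /b/ is [+labial]; /ð/ is [+coronal] while /b/ is [−coronal].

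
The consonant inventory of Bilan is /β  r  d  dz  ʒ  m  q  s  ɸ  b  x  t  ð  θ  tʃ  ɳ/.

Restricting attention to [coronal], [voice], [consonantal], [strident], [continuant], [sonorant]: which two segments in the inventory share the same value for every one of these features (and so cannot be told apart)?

/ɸ/ (voiceless bilabial fricative) and /x/ (voiceless velar fricative) are both [−coronal], [−voice], [+consonantal], [−strident], [+continuant], [−sonorant], so none of the listed features separates them. (They do differ in [labial] and [dorsal], which are not among the given features.) Every other pair in the inventory differs on at least one listed feature.

ɸ, x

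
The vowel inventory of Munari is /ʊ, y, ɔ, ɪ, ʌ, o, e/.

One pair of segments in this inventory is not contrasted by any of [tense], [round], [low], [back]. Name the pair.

On the given features, /ɔ/ and /ʊ/ have an identical profile: [-tense], [+round], [-low], [+back]. No other two segments in the inventory coincide on all 4 features. (They do differ in [high], which is not among the given features.)

ɔ, ʊ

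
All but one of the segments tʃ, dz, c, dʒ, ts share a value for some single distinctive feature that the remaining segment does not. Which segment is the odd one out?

[delayed release] (equivalently [strident], [dorsal]) groups all but one: /tʃ, dʒ, ts, dz/ share [+delayed release] while /c/ (voiceless palatal stop) alone is [-delayed release]. Removing any other segment would not leave a single-feature class that excludes it.

c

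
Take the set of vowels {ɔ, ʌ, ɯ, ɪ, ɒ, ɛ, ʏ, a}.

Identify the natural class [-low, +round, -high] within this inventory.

Checking each segment against [-low], [+round], [-high]: /ɔ/ (mid back rounded lax vowel) satisfies every feature; every other segment in the inventory fails at least one.

ɔ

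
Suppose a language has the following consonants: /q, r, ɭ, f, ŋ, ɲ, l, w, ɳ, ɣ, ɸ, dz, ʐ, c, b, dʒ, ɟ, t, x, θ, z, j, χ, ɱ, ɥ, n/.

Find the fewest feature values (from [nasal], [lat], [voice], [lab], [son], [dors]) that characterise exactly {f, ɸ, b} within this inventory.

[−son, +lab]

Every target segment is [−sonorant], [+labial]; each remaining inventory member fails at least one of these. Each conjunct is needed — [+labial] alone would also admit /w, ɱ, ɥ/; [−sonorant] alone would also admit /q, ɣ, dz, ʐ, …/ — and no other single listed feature has exactly this extension, so two is the minimum.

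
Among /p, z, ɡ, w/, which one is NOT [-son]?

/z, p, ɡ/ are all [-sonorant]; /w/ (labial-velar glide) is [+sonorant].

w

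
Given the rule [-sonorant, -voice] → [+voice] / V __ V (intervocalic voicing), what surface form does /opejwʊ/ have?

The only segment in the rule's environment that also matches [-sonorant, -voice] is /p/. Applying [+voice] turns the voiceless bilabial stop into /b/ (voiced bilabial stop), giving [obejwʊ].

[obejwʊ]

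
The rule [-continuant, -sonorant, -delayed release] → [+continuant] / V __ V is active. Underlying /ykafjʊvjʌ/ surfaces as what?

[yxafjʊvjʌ]

The only segment in the rule's environment that also matches [-continuant, -sonorant, -delayed release] is /k/. Applying [+continuant] turns the voiceless velar stop into /x/ (voiceless velar fricative), giving [yxafjʊvjʌ].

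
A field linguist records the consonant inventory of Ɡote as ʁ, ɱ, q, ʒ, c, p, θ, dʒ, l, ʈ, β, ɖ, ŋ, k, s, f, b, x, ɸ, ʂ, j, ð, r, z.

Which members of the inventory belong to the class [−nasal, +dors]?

ʁ, q, c, k, x, j

First, the [−nasal] segments are /ʁ, q, ʒ, c, p, θ, dʒ, l, ʈ, β, ɖ, k, s, f, b, x, ɸ, ʂ, j, ð, r, z/.
Among these, [+dorsal] leaves /ʁ, q, c, k, x, j/.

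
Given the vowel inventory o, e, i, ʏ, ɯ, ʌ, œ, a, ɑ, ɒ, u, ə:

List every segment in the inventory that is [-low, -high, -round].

Eliminate segments failing any feature: /o, œ/ are [+round]; /i, ʏ, ɯ, u/ are [+high]; /a, ɑ, ɒ/ are [+low]. The remaining /e, ʌ, ə/ satisfy [-low], [-high], [-round].

e, ʌ, ə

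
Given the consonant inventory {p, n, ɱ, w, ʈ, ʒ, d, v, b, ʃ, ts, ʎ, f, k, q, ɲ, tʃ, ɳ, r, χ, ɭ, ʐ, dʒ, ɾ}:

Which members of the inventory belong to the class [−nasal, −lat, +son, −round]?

First, the [−nasal] segments are /p, w, ʈ, ʒ, d, v, b, ʃ, ts, ʎ, f, k, q, tʃ, r, χ, ɭ, ʐ, dʒ, ɾ/.
Of those, [−lateral] gives /p, w, ʈ, ʒ, d, v, b, ʃ, ts, f, k, q, tʃ, r, χ, ʐ, dʒ, ɾ/.
Within that set, [+sonorant] gives /w, r, ɾ/.
Of those, [−round] leaves /r, ɾ/.

r, ɾ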